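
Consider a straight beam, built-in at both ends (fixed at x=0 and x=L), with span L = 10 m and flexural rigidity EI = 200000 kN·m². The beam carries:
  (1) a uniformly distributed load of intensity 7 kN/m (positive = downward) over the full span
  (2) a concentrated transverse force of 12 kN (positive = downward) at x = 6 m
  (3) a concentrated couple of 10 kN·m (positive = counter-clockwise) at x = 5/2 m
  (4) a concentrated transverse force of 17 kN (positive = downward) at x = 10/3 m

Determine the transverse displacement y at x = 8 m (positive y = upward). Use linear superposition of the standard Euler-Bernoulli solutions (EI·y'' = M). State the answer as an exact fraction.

y(8) = -4593401/8100000000 m

Load 1 — uniform load w=7 kN/m over full span:
  y_1 = -wx²(L-x)²/(24EI) = -7·8²·(10-8)²/(24·200000) = -7/18750 m
Load 2 — point force P=12 kN at a=6 m (b=L-a=4):
  y_2 = -Pa²(L-x)²(3bL-(3b+a)(L-x))/(6L³EI)  [x>a] = -12·6²·(10-8)²·(3·4·10-(3·4+6)·(10-8))/(6·10³·200000) = -189/1562500 m
Load 3 — applied couple M₀=10 kN·m at a=5/2 m (b=L-a=15/2):
  y_3 = (R_Ax³/6 - M_Ax²/2 - M₀(x-a)²/2)/EI  [x>a] with R_A=9/8, M_A=-15/8 = ((9/8)·8³/6 - (-15/8)·8²/2 - 10·(8-(5/2))²/2)/200000 = 19/800000 m
Load 4 — point force P=17 kN at a=10/3 m (b=L-a=20/3):
  y_4 = -Pa²(L-x)²(3bL-(3b+a)(L-x))/(6L³EI)  [x>a] = -17·(10/3)²·(10-8)²·(3·(20/3)·10-(3·(20/3)+(10/3))·(10-8))/(6·10³·200000) = -391/4050000 m
Superposition: y = Σ y_i = -4593401/8100000000 m ≈ -0.000567 m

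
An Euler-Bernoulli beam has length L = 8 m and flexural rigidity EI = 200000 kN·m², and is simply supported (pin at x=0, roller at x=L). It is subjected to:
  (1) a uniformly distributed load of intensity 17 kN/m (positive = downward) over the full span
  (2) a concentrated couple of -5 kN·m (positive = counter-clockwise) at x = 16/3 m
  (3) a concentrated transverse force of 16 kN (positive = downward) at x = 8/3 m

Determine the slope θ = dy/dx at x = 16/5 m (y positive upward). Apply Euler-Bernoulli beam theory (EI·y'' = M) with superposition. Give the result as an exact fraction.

θ(16/5) = -148049/253125000 rad

Load 1 — uniform load w=17 kN/m over full span:
  θ_1 = -w(L³-6Lx²+4x³)/(24EI) = -17·(8³-6·8·(16/5)²+4·(16/5)³)/(24·200000) = -629/1171875 rad
Load 2 — applied couple M₀=-5 kN·m at a=16/3 m (b=L-a=8/3):
  θ_2 = (M₀x²/(2L)+C₁)/EI  [x≤a] with C₁=M₀(3b²-L²)/(6L)=40/9 = ((-5)·(16/5)²/(2·8)+(40/9))/200000 = 7/1125000 rad
Load 3 — point force P=16 kN at a=8/3 m (b=L-a=16/3):
  θ_3 = -Pa(2L²-6Lx+3x²+a²)/(6LEI)  [x>a] = -16·(8/3)·(2·8²-6·8·(16/5)+3·(16/5)²+(8/3)²)/(6·8·200000) = -344/6328125 rad
Superposition: θ = Σ θ_i = -148049/253125000 rad ≈ -0.000585 rad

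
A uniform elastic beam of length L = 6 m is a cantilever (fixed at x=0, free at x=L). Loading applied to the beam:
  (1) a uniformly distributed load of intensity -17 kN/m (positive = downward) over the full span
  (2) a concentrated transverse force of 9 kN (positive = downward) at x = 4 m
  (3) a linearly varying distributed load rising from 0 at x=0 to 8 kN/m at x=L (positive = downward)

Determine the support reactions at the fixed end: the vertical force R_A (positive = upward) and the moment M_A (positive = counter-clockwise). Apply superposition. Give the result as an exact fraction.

R_A = -69 kN, M_A = -174 kN·m

Load 1 — uniform load w=-17 kN/m over full span:
  R_A = wL = (-17)·6 = -102 kN
  M_A = wL²/2 = (-17)·6²/2 = -306 kN·m
Load 2 — point force P=9 kN at a=4 m (b=L-a=2):
  R_A = P = 9 kN
  M_A = Pa = 9·4 = 36 kN·m
Load 3 — triangular load w₀=8 kN/m (0→w₀ over full span):
  R_A = w₀L/2 = 8·6/2 = 24 kN
  M_A = w₀L²/3 = 8·6²/3 = 96 kN·m
Superposition: R_A = -69 kN, M_A = -174 kN·m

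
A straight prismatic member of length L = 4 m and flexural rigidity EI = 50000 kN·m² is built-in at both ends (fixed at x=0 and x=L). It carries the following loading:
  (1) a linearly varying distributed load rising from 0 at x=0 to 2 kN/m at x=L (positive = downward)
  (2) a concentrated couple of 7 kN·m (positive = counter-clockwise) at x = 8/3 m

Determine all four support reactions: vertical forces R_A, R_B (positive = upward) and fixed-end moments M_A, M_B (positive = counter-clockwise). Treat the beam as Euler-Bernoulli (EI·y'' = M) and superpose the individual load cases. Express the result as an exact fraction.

Load 1 — triangular load w₀=2 kN/m (0→w₀ over full span):
  R_A = 3w₀L/20 = 3·2·4/20 = 6/5 kN
  M_A = w₀L²/30 = 2·4²/30 = 16/15 kN·m
  R_B = 7w₀L/20 = 7·2·4/20 = 14/5 kN
  M_B = -w₀L²/20 = -2·4²/20 = -8/5 kN·m
Load 2 — applied couple M₀=7 kN·m at a=8/3 m (b=L-a=4/3):
  R_A = 6M₀ab/L³ = 6·7·(8/3)·(4/3)/4³ = 7/3 kN
  M_A = M₀b(2a-b)/L² = 7·(4/3)·(2·(8/3)-(4/3))/4² = 7/3 kN·m
  R_B = -6M₀ab/L³ = -6·7·(8/3)·(4/3)/4³ = -7/3 kN
  M_B = M₀a(2b-a)/L² = 7·(8/3)·(2·(4/3)-(8/3))/4² = 0 kN·m
Superposition: R_A = 53/15 kN, M_A = 17/5 kN·m, R_B = 7/15 kN, M_B = -8/5 kN·m

R_A = 53/15 kN, M_A = 17/5 kN·m, R_B = 7/15 kN, M_B = -8/5 kN·m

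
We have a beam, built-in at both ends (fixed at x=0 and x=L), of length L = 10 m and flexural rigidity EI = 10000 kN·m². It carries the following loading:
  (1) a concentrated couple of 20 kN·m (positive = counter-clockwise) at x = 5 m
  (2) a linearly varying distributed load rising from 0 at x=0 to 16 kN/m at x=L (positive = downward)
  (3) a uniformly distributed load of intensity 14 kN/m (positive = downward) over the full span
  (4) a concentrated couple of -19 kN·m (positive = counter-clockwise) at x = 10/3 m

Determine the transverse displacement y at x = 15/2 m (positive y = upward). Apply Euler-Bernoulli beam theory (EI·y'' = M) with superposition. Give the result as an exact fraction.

Load 1 — applied couple M₀=20 kN·m at a=5 m (b=L-a=5):
  y_1 = (R_Ax³/6 - M_Ax²/2 - M₀(x-a)²/2)/EI  [x>a] with R_A=3, M_A=5 = (3·(15/2)³/6 - 5·(15/2)²/2 - 20·((15/2)-5)²/2)/10000 = 1/1280 m
Load 2 — triangular load w₀=16 kN/m (0→w₀ over full span):
  y_2 = -w₀x²(L-x)²(x+2L)/(120LEI) = -16·(15/2)²·(10-(15/2))²·((15/2)+2·10)/(120·10·10000) = -33/2560 m
Load 3 — uniform load w=14 kN/m over full span:
  y_3 = -wx²(L-x)²/(24EI) = -14·(15/2)²·(10-(15/2))²/(24·10000) = -21/1024 m
Load 4 — applied couple M₀=-19 kN·m at a=10/3 m (b=L-a=20/3):
  y_4 = (R_Ax³/6 - M_Ax²/2 - M₀(x-a)²/2)/EI  [x>a] with R_A=-38/15, M_A=0 = ((-38/15)·(15/2)³/6 - 0·(15/2)²/2 - (-19)·((15/2)-(10/3))²/2)/10000 = -19/14400 m
Superposition: y = Σ y_i = -7819/230400 m ≈ -0.033937 m

y(15/2) = -7819/230400 m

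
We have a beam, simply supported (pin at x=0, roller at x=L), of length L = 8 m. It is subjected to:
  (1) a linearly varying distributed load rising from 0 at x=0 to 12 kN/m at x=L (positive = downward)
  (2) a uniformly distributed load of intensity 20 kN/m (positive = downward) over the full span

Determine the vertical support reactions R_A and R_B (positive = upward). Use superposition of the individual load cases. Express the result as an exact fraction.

Load 1 — triangular load w₀=12 kN/m (0→w₀ over full span):
  R_A = w₀L/6 = 12·8/6 = 16 kN
  R_B = w₀L/3 = 12·8/3 = 32 kN
Load 2 — uniform load w=20 kN/m over full span:
  R_A = wL/2 = 20·8/2 = 80 kN
  R_B = wL/2 = 20·8/2 = 80 kN
Superposition: R_A = 96 kN, R_B = 112 kN

R_A = 96 kN, R_B = 112 kN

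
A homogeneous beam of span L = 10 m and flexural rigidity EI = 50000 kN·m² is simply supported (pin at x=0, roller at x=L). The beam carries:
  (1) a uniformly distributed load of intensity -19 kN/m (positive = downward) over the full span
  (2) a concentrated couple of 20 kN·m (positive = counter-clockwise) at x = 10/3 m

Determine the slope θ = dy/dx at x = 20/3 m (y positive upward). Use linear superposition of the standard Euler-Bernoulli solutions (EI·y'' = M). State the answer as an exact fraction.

θ(20/3) = -1271/162000 rad

Load 1 — uniform load w=-19 kN/m over full span:
  θ_1 = -w(L³-6Lx²+4x³)/(24EI) = -(-19)·(10³-6·10·(20/3)²+4·(20/3)³)/(24·50000) = -247/32400 rad
Load 2 — applied couple M₀=20 kN·m at a=10/3 m (b=L-a=20/3):
  θ_2 = (M₀x²/(2L)-M₀(x-a)+C₁)/EI  [x>a] with C₁=M₀(3b²-L²)/(6L)=100/9 = (20·(20/3)²/(2·10)-20·((20/3)-(10/3))+(100/9))/50000 = -1/4500 rad
Superposition: θ = Σ θ_i = -1271/162000 rad ≈ -0.007846 rad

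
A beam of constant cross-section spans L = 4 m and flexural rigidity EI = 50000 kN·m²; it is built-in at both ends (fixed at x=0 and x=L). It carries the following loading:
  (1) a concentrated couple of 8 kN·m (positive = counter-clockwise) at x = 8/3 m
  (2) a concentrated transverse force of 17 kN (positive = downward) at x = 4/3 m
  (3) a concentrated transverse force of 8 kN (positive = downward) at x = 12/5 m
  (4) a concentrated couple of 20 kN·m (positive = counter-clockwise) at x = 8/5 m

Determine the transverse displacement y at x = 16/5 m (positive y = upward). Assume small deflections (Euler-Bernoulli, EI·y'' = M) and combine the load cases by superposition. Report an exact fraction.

y(16/5) = -83998/3955078125 m

Load 1 — applied couple M₀=8 kN·m at a=8/3 m (b=L-a=4/3):
  y_1 = (R_Ax³/6 - M_Ax²/2 - M₀(x-a)²/2)/EI  [x>a] with R_A=8/3, M_A=8/3 = ((8/3)·(16/5)³/6 - (8/3)·(16/5)²/2 - 8·((16/5)-(8/3))²/2)/50000 = -16/3515625 m
Load 2 — point force P=17 kN at a=4/3 m (b=L-a=8/3):
  y_2 = -Pa²(L-x)²(3bL-(3b+a)(L-x))/(6L³EI)  [x>a] = -17·(4/3)²·(4-(16/5))²·(3·(8/3)·4-(3·(8/3)+(4/3))·(4-(16/5)))/(6·4³·50000) = -782/31640625 m
Load 3 — point force P=8 kN at a=12/5 m (b=L-a=8/5):
  y_3 = -Pa²(L-x)²(3bL-(3b+a)(L-x))/(6L³EI)  [x>a] = -8·(12/5)²·(4-(16/5))²·(3·(8/5)·4-(3·(8/5)+(12/5))·(4-(16/5)))/(6·4³·50000) = -1008/48828125 m
Load 4 — applied couple M₀=20 kN·m at a=8/5 m (b=L-a=12/5):
  y_4 = (R_Ax³/6 - M_Ax²/2 - M₀(x-a)²/2)/EI  [x>a] with R_A=36/5, M_A=12/5 = ((36/5)·(16/5)³/6 - (12/5)·(16/5)²/2 - 20·((16/5)-(8/5))²/2)/50000 = 56/1953125 m
Superposition: y = Σ y_i = -83998/3955078125 m ≈ -0.000021 m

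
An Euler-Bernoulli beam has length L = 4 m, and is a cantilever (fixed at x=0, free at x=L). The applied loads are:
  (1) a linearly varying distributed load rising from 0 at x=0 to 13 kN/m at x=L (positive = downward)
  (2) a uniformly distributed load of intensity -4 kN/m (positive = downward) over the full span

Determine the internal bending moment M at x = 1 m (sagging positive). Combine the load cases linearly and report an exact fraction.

Load 1 — triangular load w₀=13 kN/m (0→w₀ over full span):
  M_1 = w₀Lx/2 - w₀L²/3 - w₀x³/(6L) = 13·4·1/2 - 13·4²/3 - 13·1³/(6·4) = -351/8 kN·m
Load 2 — uniform load w=-4 kN/m over full span:
  M_2 = -w(L-x)²/2 = -(-4)·(4-1)²/2 = 18 kN·m
Superposition: M = Σ M_i = -207/8 kN·m ≈ -25.875000 kN·m

M(1) = -207/8 kN·m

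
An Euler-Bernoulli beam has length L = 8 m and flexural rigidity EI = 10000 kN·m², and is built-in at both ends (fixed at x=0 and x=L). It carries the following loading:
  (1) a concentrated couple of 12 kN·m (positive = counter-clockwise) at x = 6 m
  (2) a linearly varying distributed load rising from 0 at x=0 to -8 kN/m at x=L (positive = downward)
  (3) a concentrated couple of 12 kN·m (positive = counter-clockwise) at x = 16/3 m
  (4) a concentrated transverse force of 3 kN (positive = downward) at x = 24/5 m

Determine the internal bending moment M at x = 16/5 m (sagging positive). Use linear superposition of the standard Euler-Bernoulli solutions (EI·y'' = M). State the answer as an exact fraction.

Load 1 — applied couple M₀=12 kN·m at a=6 m (b=L-a=2):
  M_1 = R_Ax - M_A  [x≤a] with R_A=27/16, M_A=15/4 = (27/16)·(16/5) - (15/4) = 33/20 kN·m
Load 2 — triangular load w₀=-8 kN/m (0→w₀ over full span):
  M_2 = 3w₀Lx/20 - w₀L²/30 - w₀x³/(6L) = 3·(-8)·8·(16/5)/20 - (-8)·8²/30 - (-8)·(16/5)³/(6·8) = -1024/125 kN·m
Load 3 — applied couple M₀=12 kN·m at a=16/3 m (b=L-a=8/3):
  M_3 = R_Ax - M_A  [x≤a] with R_A=2, M_A=4 = 2·(16/5) - 4 = 12/5 kN·m
Load 4 — point force P=3 kN at a=24/5 m (b=L-a=16/5):
  M_4 = Pb²(3a+b)x/L³ - Pab²/L²  [x≤a] = 3·(16/5)²·(3·(24/5)+(16/5))·(16/5)/8³ - 3·(24/5)·(16/5)²/8² = 672/625 kN·m
Superposition: M = Σ M_i = -7667/2500 kN·m ≈ -3.066800 kN·m

M(16/5) = -7667/2500 kN·m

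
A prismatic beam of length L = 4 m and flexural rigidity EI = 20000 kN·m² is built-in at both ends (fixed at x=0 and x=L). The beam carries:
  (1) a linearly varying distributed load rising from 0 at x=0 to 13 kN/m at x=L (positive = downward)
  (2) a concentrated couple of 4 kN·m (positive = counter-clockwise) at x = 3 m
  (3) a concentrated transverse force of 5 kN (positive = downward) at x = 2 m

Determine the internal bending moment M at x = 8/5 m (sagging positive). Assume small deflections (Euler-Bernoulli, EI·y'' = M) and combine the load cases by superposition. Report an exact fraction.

M(8/5) = 2689/500 kN·m

Load 1 — triangular load w₀=13 kN/m (0→w₀ over full span):
  M_1 = 3w₀Lx/20 - w₀L²/30 - w₀x³/(6L) = 3·13·4·(8/5)/20 - 13·4²/30 - 13·(8/5)³/(6·4) = 416/125 kN·m
Load 2 — applied couple M₀=4 kN·m at a=3 m (b=L-a=1):
  M_2 = R_Ax - M_A  [x≤a] with R_A=9/8, M_A=5/4 = (9/8)·(8/5) - (5/4) = 11/20 kN·m
Load 3 — point force P=5 kN at a=2 m (b=L-a=2):
  M_3 = Pb²(3a+b)x/L³ - Pab²/L²  [x≤a] = 5·2²·(3·2+2)·(8/5)/4³ - 5·2·2²/4² = 3/2 kN·m
Superposition: M = Σ M_i = 2689/500 kN·m ≈ 5.378000 kN·m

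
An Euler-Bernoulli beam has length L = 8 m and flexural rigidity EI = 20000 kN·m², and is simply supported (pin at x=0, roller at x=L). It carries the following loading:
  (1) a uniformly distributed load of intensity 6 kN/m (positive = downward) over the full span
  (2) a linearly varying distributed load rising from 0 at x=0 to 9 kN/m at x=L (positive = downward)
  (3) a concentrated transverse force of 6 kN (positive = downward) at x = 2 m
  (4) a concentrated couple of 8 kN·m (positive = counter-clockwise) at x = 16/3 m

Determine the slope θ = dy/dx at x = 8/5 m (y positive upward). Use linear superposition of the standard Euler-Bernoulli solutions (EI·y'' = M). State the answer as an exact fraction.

Load 1 — uniform load w=6 kN/m over full span:
  θ_1 = -w(L³-6Lx²+4x³)/(24EI) = -6·(8³-6·8·(8/5)²+4·(8/5)³)/(24·20000) = -396/78125 rad
Load 2 — triangular load w₀=9 kN/m (0→w₀ over full span):
  θ_2 = -w₀(7L⁴-30L²x²+15x⁴)/(360LEI) = -9·(7·8⁴-30·8²·(8/5)²+15·(8/5)⁴)/(360·8·20000) = -1456/390625 rad
Load 3 — point force P=6 kN at a=2 m (b=L-a=6):
  θ_3 = -Pb(L²-b²-3x²)/(6LEI)  [x≤a] = -6·6·(8²-6²-3·(8/5)²)/(6·8·20000) = -381/500000 rad
Load 4 — applied couple M₀=8 kN·m at a=16/3 m (b=L-a=8/3):
  θ_4 = (M₀x²/(2L)+C₁)/EI  [x≤a] with C₁=M₀(3b²-L²)/(6L)=-64/9 = (8·(8/5)²/(2·8)+(-64/9))/20000 = -41/140625 rad
Superposition: θ = Σ θ_i = -1108093/112500000 rad ≈ -0.009850 rad

θ(8/5) = -1108093/112500000 rad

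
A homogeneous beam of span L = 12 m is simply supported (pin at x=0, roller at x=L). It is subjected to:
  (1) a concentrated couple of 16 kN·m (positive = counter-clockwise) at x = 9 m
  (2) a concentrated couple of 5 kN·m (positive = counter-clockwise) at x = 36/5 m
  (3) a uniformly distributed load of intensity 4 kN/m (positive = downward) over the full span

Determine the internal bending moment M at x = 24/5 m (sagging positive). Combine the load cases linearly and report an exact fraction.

M(24/5) = 1938/25 kN·m

Load 1 — applied couple M₀=16 kN·m at a=9 m (b=L-a=3):
  M_1 = M₀x/L  [x≤a] = 16·(24/5)/12 = 32/5 kN·m
Load 2 — applied couple M₀=5 kN·m at a=36/5 m (b=L-a=24/5):
  M_2 = M₀x/L  [x≤a] = 5·(24/5)/12 = 2 kN·m
Load 3 — uniform load w=4 kN/m over full span:
  M_3 = wx(L-x)/2 = 4·(24/5)·(12-(24/5))/2 = 1728/25 kN·m
Superposition: M = Σ M_i = 1938/25 kN·m ≈ 77.520000 kN·m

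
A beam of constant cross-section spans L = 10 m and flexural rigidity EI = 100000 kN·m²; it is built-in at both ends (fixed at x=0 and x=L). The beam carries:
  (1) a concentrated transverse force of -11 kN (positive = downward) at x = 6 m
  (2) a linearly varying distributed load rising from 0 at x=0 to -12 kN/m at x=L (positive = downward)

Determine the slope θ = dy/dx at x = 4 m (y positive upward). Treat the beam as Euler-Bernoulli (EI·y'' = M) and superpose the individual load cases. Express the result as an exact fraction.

Load 1 — point force P=-11 kN at a=6 m (b=L-a=4):
  θ_1 = -Pb²x(2aL-(3a+b)x)/(2L³EI)  [x≤a] = -(-11)·4²·4·(2·6·10-(3·6+4)·4)/(2·10³·100000) = 44/390625 rad
Load 2 — triangular load w₀=-12 kN/m (0→w₀ over full span):
  θ_2 = -w₀(2x(L-x)(L-2x)(x+2L)+x²(L-x)²)/(120LEI) = -(-12)·(2·4·(10-4)·(10-2·4)·(4+2·10)+4²·(10-4)²)/(120·10·100000) = 9/31250 rad
Superposition: θ = Σ θ_i = 313/781250 rad ≈ 0.000401 rad

θ(4) = 313/781250 rad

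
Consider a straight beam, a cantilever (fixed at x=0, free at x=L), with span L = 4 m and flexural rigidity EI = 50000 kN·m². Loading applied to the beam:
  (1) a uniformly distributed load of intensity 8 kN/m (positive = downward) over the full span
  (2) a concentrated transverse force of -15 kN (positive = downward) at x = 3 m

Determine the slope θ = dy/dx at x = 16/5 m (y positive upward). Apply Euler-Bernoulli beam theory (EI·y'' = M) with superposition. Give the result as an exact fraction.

Load 1 — uniform load w=8 kN/m over full span:
  θ_1 = -wx(x²-3Lx+3L²)/(6EI) = -8·(16/5)·((16/5)²-3·4·(16/5)+3·4²)/(6·50000) = -1984/1171875 rad
Load 2 — point force P=-15 kN at a=3 m (b=L-a=1):
  θ_2 = -Pa²/(2EI)  [x>a] = -(-15)·3²/(2·50000) = 27/20000 rad
Superposition: θ = Σ θ_i = -12863/37500000 rad ≈ -0.000343 rad

θ(16/5) = -12863/37500000 rad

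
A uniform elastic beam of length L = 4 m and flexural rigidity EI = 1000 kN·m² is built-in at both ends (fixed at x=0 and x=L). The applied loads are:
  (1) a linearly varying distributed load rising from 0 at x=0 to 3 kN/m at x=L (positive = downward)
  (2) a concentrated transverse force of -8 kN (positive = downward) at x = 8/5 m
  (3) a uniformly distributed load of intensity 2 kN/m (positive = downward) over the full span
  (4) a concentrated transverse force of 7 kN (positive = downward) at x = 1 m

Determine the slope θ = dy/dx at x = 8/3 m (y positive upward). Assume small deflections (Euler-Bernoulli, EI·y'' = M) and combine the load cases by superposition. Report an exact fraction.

θ(8/3) = 5347/10125000 rad

Load 1 — triangular load w₀=3 kN/m (0→w₀ over full span):
  θ_1 = -w₀(2x(L-x)(L-2x)(x+2L)+x²(L-x)²)/(120LEI) = -3·(2·(8/3)·(4-(8/3))·(4-2·(8/3))·((8/3)+2·4)+(8/3)²·(4-(8/3))²)/(120·4·1000) = 28/50625 rad
Load 2 — point force P=-8 kN at a=8/5 m (b=L-a=12/5):
  θ_2 = Pa²(L-x)(2bL-(3b+a)(L-x))/(2L³EI)  [x>a] = (-8)·(8/5)²·(4-(8/3))·(2·(12/5)·4-(3·(12/5)+(8/5))·(4-(8/3)))/(2·4³·1000) = -224/140625 rad
Load 3 — uniform load w=2 kN/m over full span:
  θ_3 = -wx(L-x)(L-2x)/(12EI) = -2·(8/3)·(4-(8/3))·(4-2·(8/3))/(12·1000) = 8/10125 rad
Load 4 — point force P=7 kN at a=1 m (b=L-a=3):
  θ_4 = Pa²(L-x)(2bL-(3b+a)(L-x))/(2L³EI)  [x>a] = 7·1²·(4-(8/3))·(2·3·4-(3·3+1)·(4-(8/3)))/(2·4³·1000) = 7/9000 rad
Superposition: θ = Σ θ_i = 5347/10125000 rad ≈ 0.000528 rad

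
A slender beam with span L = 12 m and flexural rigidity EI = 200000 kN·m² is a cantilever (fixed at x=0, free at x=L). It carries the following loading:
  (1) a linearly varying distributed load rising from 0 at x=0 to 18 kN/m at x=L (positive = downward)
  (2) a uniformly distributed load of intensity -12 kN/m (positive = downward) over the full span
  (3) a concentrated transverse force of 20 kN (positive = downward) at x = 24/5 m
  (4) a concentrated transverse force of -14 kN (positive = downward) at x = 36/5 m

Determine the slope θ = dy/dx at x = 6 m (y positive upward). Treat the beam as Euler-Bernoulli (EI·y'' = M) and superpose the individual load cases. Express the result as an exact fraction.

θ(6) = -873/1000000 rad

Load 1 — triangular load w₀=18 kN/m (0→w₀ over full span):
  θ_1 = (w₀Lx²/4-w₀L²x/3-w₀x⁴/(24L))/EI = (18·12·6²/4-18·12²·6/3-18·6⁴/(24·12))/200000 = -3321/200000 rad
Load 2 — uniform load w=-12 kN/m over full span:
  θ_2 = -wx(x²-3Lx+3L²)/(6EI) = -(-12)·6·(6²-3·12·6+3·12²)/(6·200000) = 189/12500 rad
Load 3 — point force P=20 kN at a=24/5 m (b=L-a=36/5):
  θ_3 = -Pa²/(2EI)  [x>a] = -20·(24/5)²/(2·200000) = -18/15625 rad
Load 4 — point force P=-14 kN at a=36/5 m (b=L-a=24/5):
  θ_4 = -Px(2a-x)/(2EI)  [x≤a] = -(-14)·6·(2·(36/5)-6)/(2·200000) = 441/250000 rad
Superposition: θ = Σ θ_i = -873/1000000 rad ≈ -0.000873 rad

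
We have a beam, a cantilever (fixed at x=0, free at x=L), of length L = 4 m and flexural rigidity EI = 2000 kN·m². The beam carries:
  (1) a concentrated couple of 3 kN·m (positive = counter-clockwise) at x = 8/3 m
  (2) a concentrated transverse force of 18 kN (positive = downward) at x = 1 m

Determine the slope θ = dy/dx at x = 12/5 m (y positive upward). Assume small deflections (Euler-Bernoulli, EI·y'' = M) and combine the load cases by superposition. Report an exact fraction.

θ(12/5) = -9/10000 rad

Load 1 — applied couple M₀=3 kN·m at a=8/3 m (b=L-a=4/3):
  θ_1 = M₀x/EI  [x≤a] = 3·(12/5)/2000 = 9/2500 rad
Load 2 — point force P=18 kN at a=1 m (b=L-a=3):
  θ_2 = -Pa²/(2EI)  [x>a] = -18·1²/(2·2000) = -9/2000 rad
Superposition: θ = Σ θ_i = -9/10000 rad ≈ -0.000900 rad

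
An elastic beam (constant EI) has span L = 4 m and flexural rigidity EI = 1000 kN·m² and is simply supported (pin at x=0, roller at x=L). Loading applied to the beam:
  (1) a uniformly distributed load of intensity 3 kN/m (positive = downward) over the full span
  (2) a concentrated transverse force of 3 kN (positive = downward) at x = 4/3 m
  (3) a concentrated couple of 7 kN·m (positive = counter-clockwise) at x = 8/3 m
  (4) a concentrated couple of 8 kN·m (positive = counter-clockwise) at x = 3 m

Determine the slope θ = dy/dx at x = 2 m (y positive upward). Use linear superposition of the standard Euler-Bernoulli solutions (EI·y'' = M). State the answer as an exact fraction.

θ(2) = 23/54000 rad

Load 1 — uniform load w=3 kN/m over full span:
  θ_1 = -w(L³-6Lx²+4x³)/(24EI) = -3·(4³-6·4·2²+4·2³)/(24·1000) = 0 rad
Load 2 — point force P=3 kN at a=4/3 m (b=L-a=8/3):
  θ_2 = -Pa(2L²-6Lx+3x²+a²)/(6LEI)  [x>a] = -3·(4/3)·(2·4²-6·4·2+3·2²+(4/3)²)/(6·4·1000) = 1/2700 rad
Load 3 — applied couple M₀=7 kN·m at a=8/3 m (b=L-a=4/3):
  θ_3 = (M₀x²/(2L)+C₁)/EI  [x≤a] with C₁=M₀(3b²-L²)/(6L)=-28/9 = (7·2²/(2·4)+(-28/9))/1000 = 7/18000 rad
Load 4 — applied couple M₀=8 kN·m at a=3 m (b=L-a=1):
  θ_4 = (M₀x²/(2L)+C₁)/EI  [x≤a] with C₁=M₀(3b²-L²)/(6L)=-13/3 = (8·2²/(2·4)+(-13/3))/1000 = -1/3000 rad
Superposition: θ = Σ θ_i = 23/54000 rad ≈ 0.000426 rad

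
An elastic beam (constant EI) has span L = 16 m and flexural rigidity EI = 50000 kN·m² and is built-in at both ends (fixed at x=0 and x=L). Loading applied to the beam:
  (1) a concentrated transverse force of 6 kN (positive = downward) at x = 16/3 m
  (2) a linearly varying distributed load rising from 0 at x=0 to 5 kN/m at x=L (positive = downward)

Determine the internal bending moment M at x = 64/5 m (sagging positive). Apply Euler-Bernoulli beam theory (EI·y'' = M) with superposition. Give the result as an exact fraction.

Load 1 — point force P=6 kN at a=16/3 m (b=L-a=32/3):
  M_1 = Pa²(a+3b)(L-x)/L³ - Pa²b/L²  [x>a] = 6·(16/3)²·((16/3)+3·(32/3))·(16-(64/5))/16³ - 6·(16/3)²·(32/3)/16² = -32/15 kN·m
Load 2 — triangular load w₀=5 kN/m (0→w₀ over full span):
  M_2 = 3w₀Lx/20 - w₀L²/30 - w₀x³/(6L) = 3·5·16·(64/5)/20 - 5·16²/30 - 5·(64/5)³/(6·16) = 128/75 kN·m
Superposition: M = Σ M_i = -32/75 kN·m ≈ -0.426667 kN·m

M(64/5) = -32/75 kN·m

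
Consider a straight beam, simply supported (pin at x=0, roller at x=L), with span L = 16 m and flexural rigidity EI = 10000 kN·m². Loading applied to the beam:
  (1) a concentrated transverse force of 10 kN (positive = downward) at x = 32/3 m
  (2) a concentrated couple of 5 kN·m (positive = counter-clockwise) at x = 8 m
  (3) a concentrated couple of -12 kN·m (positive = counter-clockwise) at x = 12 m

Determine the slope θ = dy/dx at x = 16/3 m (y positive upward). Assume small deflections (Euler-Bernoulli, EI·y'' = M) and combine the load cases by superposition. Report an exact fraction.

Load 1 — point force P=10 kN at a=32/3 m (b=L-a=16/3):
  θ_1 = -Pb(L²-b²-3x²)/(6LEI)  [x≤a] = -10·(16/3)·(16²-(16/3)²-3·(16/3)²)/(6·16·10000) = -16/2025 rad
Load 2 — applied couple M₀=5 kN·m at a=8 m (b=L-a=8):
  θ_2 = (M₀x²/(2L)+C₁)/EI  [x≤a] with C₁=M₀(3b²-L²)/(6L)=-10/3 = (5·(16/3)²/(2·16)+(-10/3))/10000 = 1/9000 rad
Load 3 — applied couple M₀=-12 kN·m at a=12 m (b=L-a=4):
  θ_3 = (M₀x²/(2L)+C₁)/EI  [x≤a] with C₁=M₀(3b²-L²)/(6L)=26 = ((-12)·(16/3)²/(2·16)+26)/10000 = 23/15000 rad
Superposition: θ = Σ θ_i = -1267/202500 rad ≈ -0.006257 rad

θ(16/3) = -1267/202500 rad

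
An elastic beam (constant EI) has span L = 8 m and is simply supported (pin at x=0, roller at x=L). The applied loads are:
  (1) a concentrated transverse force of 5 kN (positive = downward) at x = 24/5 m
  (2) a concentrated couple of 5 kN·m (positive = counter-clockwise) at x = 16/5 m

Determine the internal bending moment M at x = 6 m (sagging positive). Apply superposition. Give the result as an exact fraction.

Load 1 — point force P=5 kN at a=24/5 m (b=L-a=16/5):
  M_1 = Pa(L-x)/L  [x>a] = 5·(24/5)·(8-6)/8 = 6 kN·m
Load 2 — applied couple M₀=5 kN·m at a=16/5 m (b=L-a=24/5):
  M_2 = M₀x/L - M₀  [x>a] = 5·6/8 - 5 = -5/4 kN·m
Superposition: M = Σ M_i = 19/4 kN·m ≈ 4.750000 kN·m

M(6) = 19/4 kN·m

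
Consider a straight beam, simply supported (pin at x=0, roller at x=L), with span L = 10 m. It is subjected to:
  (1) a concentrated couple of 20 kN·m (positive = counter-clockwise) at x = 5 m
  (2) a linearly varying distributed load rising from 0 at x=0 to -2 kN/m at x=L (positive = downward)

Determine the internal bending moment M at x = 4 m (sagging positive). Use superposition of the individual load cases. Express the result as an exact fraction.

M(4) = -16/5 kN·m

Load 1 — applied couple M₀=20 kN·m at a=5 m (b=L-a=5):
  M_1 = M₀x/L  [x≤a] = 20·4/10 = 8 kN·m
Load 2 — triangular load w₀=-2 kN/m (0→w₀ over full span):
  M_2 = w₀Lx/6 - w₀x³/(6L) = (-2)·10·4/6 - (-2)·4³/(6·10) = -56/5 kN·m
Superposition: M = Σ M_i = -16/5 kN·m ≈ -3.200000 kN·m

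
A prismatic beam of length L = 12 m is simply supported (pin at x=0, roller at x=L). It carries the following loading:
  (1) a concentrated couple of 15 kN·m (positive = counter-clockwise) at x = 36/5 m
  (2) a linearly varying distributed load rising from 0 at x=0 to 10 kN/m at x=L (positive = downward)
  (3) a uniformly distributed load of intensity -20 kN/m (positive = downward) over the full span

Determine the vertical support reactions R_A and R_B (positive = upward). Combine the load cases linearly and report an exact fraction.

Load 1 — applied couple M₀=15 kN·m at a=36/5 m (b=L-a=24/5):
  R_A = M₀/L = 15/12 = 5/4 kN
  R_B = -M₀/L = -15/12 = -5/4 kN
Load 2 — triangular load w₀=10 kN/m (0→w₀ over full span):
  R_A = w₀L/6 = 10·12/6 = 20 kN
  R_B = w₀L/3 = 10·12/3 = 40 kN
Load 3 — uniform load w=-20 kN/m over full span:
  R_A = wL/2 = (-20)·12/2 = -120 kN
  R_B = wL/2 = (-20)·12/2 = -120 kN
Superposition: R_A = -395/4 kN, R_B = -325/4 kN

R_A = -395/4 kN, R_B = -325/4 kN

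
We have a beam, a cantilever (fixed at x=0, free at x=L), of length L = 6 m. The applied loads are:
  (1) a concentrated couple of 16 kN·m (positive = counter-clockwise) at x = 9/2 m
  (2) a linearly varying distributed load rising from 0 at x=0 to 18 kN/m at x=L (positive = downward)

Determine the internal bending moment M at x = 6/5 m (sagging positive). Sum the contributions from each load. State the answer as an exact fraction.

M(6/5) = -17008/125 kN·m

Load 1 — applied couple M₀=16 kN·m at a=9/2 m (b=L-a=3/2):
  M_1 = M₀  [x≤a] = 16 = 16 kN·m
Load 2 — triangular load w₀=18 kN/m (0→w₀ over full span):
  M_2 = w₀Lx/2 - w₀L²/3 - w₀x³/(6L) = 18·6·(6/5)/2 - 18·6²/3 - 18·(6/5)³/(6·6) = -19008/125 kN·m
Superposition: M = Σ M_i = -17008/125 kN·m ≈ -136.064000 kN·m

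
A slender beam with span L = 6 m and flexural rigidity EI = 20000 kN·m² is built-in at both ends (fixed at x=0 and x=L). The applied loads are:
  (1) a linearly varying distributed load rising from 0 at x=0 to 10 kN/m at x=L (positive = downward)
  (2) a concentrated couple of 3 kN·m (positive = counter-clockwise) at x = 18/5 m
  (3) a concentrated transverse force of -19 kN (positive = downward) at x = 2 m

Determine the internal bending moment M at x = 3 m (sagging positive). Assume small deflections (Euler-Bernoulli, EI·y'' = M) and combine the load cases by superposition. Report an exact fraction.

M(3) = 71/30 kN·m

Load 1 — triangular load w₀=10 kN/m (0→w₀ over full span):
  M_1 = 3w₀Lx/20 - w₀L²/30 - w₀x³/(6L) = 3·10·6·3/20 - 10·6²/30 - 10·3³/(6·6) = 15/2 kN·m
Load 2 — applied couple M₀=3 kN·m at a=18/5 m (b=L-a=12/5):
  M_2 = R_Ax - M_A  [x≤a] with R_A=18/25, M_A=24/25 = (18/25)·3 - (24/25) = 6/5 kN·m
Load 3 — point force P=-19 kN at a=2 m (b=L-a=4):
  M_3 = Pa²(a+3b)(L-x)/L³ - Pa²b/L²  [x>a] = (-19)·2²·(2+3·4)·(6-3)/6³ - (-19)·2²·4/6² = -19/3 kN·m
Superposition: M = Σ M_i = 71/30 kN·m ≈ 2.366667 kN·m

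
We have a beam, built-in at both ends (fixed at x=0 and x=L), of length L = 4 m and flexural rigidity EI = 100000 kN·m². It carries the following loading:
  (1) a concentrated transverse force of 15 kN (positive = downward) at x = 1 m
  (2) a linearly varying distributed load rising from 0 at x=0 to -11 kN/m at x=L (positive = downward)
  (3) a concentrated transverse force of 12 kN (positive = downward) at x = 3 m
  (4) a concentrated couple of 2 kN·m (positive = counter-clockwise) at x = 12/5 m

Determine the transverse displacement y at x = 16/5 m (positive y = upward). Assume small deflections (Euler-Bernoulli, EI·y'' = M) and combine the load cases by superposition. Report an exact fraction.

y(16/5) = -27989/9375000000 m

Load 1 — point force P=15 kN at a=1 m (b=L-a=3):
  y_1 = -Pa²(L-x)²(3bL-(3b+a)(L-x))/(6L³EI)  [x>a] = -15·1²·(4-(16/5))²·(3·3·4-(3·3+1)·(4-(16/5)))/(6·4³·100000) = -7/1000000 m
Load 2 — triangular load w₀=-11 kN/m (0→w₀ over full span):
  y_2 = -w₀x²(L-x)²(x+2L)/(120LEI) = -(-11)·(16/5)²·(4-(16/5))²·((16/5)+2·4)/(120·4·100000) = 2464/146484375 m
Load 3 — point force P=12 kN at a=3 m (b=L-a=1):
  y_3 = -Pa²(L-x)²(3bL-(3b+a)(L-x))/(6L³EI)  [x>a] = -12·3²·(4-(16/5))²·(3·1·4-(3·1+3)·(4-(16/5)))/(6·4³·100000) = -81/6250000 m
Load 4 — applied couple M₀=2 kN·m at a=12/5 m (b=L-a=8/5):
  y_4 = (R_Ax³/6 - M_Ax²/2 - M₀(x-a)²/2)/EI  [x>a] with R_A=18/25, M_A=16/25 = ((18/25)·(16/5)³/6 - (16/25)·(16/5)²/2 - 2·((16/5)-(12/5))²/2)/100000 = 3/19531250 m
Superposition: y = Σ y_i = -27989/9375000000 m ≈ -0.000003 m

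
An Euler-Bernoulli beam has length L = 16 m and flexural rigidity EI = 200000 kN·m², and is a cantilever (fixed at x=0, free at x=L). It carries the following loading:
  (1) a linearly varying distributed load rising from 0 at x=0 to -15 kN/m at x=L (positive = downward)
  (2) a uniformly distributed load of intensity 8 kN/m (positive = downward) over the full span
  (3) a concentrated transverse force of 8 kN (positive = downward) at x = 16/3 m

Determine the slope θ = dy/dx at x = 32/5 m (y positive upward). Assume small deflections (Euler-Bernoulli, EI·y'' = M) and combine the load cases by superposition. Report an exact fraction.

Load 1 — triangular load w₀=-15 kN/m (0→w₀ over full span):
  θ_1 = (w₀Lx²/4-w₀L²x/3-w₀x⁴/(24L))/EI = ((-15)·16·(32/5)²/4-(-15)·16²·(32/5)/3-(-15)·(32/5)⁴/(24·16))/200000 = 11328/390625 rad
Load 2 — uniform load w=8 kN/m over full span:
  θ_2 = -wx(x²-3Lx+3L²)/(6EI) = -8·(32/5)·((32/5)²-3·16·(32/5)+3·16²)/(6·200000) = -25088/1171875 rad
Load 3 — point force P=8 kN at a=16/3 m (b=L-a=32/3):
  θ_3 = -Pa²/(2EI)  [x>a] = -8·(16/3)²/(2·200000) = -16/28125 rad
Superposition: θ = Σ θ_i = 24688/3515625 rad ≈ 0.007022 rad

θ(32/5) = 24688/3515625 rad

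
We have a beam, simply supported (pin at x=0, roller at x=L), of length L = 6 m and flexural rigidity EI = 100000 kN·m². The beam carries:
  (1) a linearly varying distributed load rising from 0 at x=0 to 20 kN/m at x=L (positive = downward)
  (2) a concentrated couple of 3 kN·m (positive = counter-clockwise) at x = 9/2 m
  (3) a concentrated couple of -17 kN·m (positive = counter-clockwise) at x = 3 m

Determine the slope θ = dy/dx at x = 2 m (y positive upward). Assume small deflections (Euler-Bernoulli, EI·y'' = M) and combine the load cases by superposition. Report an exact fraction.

Load 1 — triangular load w₀=20 kN/m (0→w₀ over full span):
  θ_1 = -w₀(7L⁴-30L²x²+15x⁴)/(360LEI) = -20·(7·6⁴-30·6²·2²+15·2⁴)/(360·6·100000) = -13/28125 rad
Load 2 — applied couple M₀=3 kN·m at a=9/2 m (b=L-a=3/2):
  θ_2 = (M₀x²/(2L)+C₁)/EI  [x≤a] with C₁=M₀(3b²-L²)/(6L)=-39/16 = (3·2²/(2·6)+(-39/16))/100000 = -23/1600000 rad
Load 3 — applied couple M₀=-17 kN·m at a=3 m (b=L-a=3):
  θ_3 = (M₀x²/(2L)+C₁)/EI  [x≤a] with C₁=M₀(3b²-L²)/(6L)=17/4 = ((-17)·2²/(2·6)+(17/4))/100000 = -17/1200000 rad
Superposition: θ = Σ θ_i = -7067/14400000 rad ≈ -0.000491 rad

θ(2) = -7067/14400000 rad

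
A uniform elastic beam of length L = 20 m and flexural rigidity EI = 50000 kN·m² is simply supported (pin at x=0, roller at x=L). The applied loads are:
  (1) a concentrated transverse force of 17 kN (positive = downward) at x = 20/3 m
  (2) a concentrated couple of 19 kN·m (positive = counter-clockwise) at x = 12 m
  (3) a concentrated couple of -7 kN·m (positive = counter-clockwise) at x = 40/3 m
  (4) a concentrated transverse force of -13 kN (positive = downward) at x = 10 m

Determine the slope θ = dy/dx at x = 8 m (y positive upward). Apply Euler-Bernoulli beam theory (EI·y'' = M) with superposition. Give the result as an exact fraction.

Load 1 — point force P=17 kN at a=20/3 m (b=L-a=40/3):
  θ_1 = -Pa(2L²-6Lx+3x²+a²)/(6LEI)  [x>a] = -17·(20/3)·(2·20²-6·20·8+3·8²+(20/3)²)/(6·20·50000) = -731/506250 rad
Load 2 — applied couple M₀=19 kN·m at a=12 m (b=L-a=8):
  θ_2 = (M₀x²/(2L)+C₁)/EI  [x≤a] with C₁=M₀(3b²-L²)/(6L)=-494/15 = (19·8²/(2·20)+(-494/15))/50000 = -19/375000 rad
Load 3 — applied couple M₀=-7 kN·m at a=40/3 m (b=L-a=20/3):
  θ_3 = (M₀x²/(2L)+C₁)/EI  [x≤a] with C₁=M₀(3b²-L²)/(6L)=140/9 = ((-7)·8²/(2·20)+(140/9))/50000 = 49/562500 rad
Load 4 — point force P=-13 kN at a=10 m (b=L-a=10):
  θ_4 = -Pb(L²-b²-3x²)/(6LEI)  [x≤a] = -(-13)·10·(20²-10²-3·8²)/(6·20·50000) = 117/50000 rad
Superposition: θ = Σ θ_i = 18883/20250000 rad ≈ 0.000932 rad

θ(8) = 18883/20250000 rad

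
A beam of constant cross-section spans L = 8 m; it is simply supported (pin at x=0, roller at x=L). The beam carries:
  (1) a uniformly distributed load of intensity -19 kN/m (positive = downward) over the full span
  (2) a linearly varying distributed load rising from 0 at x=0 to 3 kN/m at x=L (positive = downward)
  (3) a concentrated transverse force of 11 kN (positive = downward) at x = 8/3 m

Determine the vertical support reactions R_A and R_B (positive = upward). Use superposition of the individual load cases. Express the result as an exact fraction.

R_A = -194/3 kN, R_B = -193/3 kN

Load 1 — uniform load w=-19 kN/m over full span:
  R_A = wL/2 = (-19)·8/2 = -76 kN
  R_B = wL/2 = (-19)·8/2 = -76 kN
Load 2 — triangular load w₀=3 kN/m (0→w₀ over full span):
  R_A = w₀L/6 = 3·8/6 = 4 kN
  R_B = w₀L/3 = 3·8/3 = 8 kN
Load 3 — point force P=11 kN at a=8/3 m (b=L-a=16/3):
  R_A = Pb/L = 11·(16/3)/8 = 22/3 kN
  R_B = Pa/L = 11·(8/3)/8 = 11/3 kN
Superposition: R_A = -194/3 kN, R_B = -193/3 kN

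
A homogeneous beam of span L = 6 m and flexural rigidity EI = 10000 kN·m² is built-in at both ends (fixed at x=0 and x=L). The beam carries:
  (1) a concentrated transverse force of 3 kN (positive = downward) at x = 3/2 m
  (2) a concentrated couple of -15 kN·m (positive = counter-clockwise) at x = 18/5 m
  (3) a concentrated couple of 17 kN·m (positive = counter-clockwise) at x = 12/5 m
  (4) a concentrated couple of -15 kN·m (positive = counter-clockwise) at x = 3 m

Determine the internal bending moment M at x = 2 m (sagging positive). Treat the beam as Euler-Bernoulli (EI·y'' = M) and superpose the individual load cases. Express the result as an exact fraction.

Load 1 — point force P=3 kN at a=3/2 m (b=L-a=9/2):
  M_1 = Pa²(a+3b)(L-x)/L³ - Pa²b/L²  [x>a] = 3·(3/2)²·((3/2)+3·(9/2))·(6-2)/6³ - 3·(3/2)²·(9/2)/6² = 33/32 kN·m
Load 2 — applied couple M₀=-15 kN·m at a=18/5 m (b=L-a=12/5):
  M_2 = R_Ax - M_A  [x≤a] with R_A=-18/5, M_A=-24/5 = (-18/5)·2 - (-24/5) = -12/5 kN·m
Load 3 — applied couple M₀=17 kN·m at a=12/5 m (b=L-a=18/5):
  M_3 = R_Ax - M_A  [x≤a] with R_A=102/25, M_A=51/25 = (102/25)·2 - (51/25) = 153/25 kN·m
Load 4 — applied couple M₀=-15 kN·m at a=3 m (b=L-a=3):
  M_4 = R_Ax - M_A  [x≤a] with R_A=-15/4, M_A=-15/4 = (-15/4)·2 - (-15/4) = -15/4 kN·m
Superposition: M = Σ M_i = 801/800 kN·m ≈ 1.001250 kN·m

M(2) = 801/800 kN·m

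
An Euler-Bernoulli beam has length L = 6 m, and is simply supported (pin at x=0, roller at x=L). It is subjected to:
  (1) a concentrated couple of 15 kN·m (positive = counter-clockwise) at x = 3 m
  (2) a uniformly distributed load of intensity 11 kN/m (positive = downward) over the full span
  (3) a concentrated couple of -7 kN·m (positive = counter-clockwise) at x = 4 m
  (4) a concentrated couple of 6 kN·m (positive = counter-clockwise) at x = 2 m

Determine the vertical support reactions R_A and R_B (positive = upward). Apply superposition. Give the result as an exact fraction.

R_A = 106/3 kN, R_B = 92/3 kN

Load 1 — applied couple M₀=15 kN·m at a=3 m (b=L-a=3):
  R_A = M₀/L = 15/6 = 5/2 kN
  R_B = -M₀/L = -15/6 = -5/2 kN
Load 2 — uniform load w=11 kN/m over full span:
  R_A = wL/2 = 11·6/2 = 33 kN
  R_B = wL/2 = 11·6/2 = 33 kN
Load 3 — applied couple M₀=-7 kN·m at a=4 m (b=L-a=2):
  R_A = M₀/L = (-7)/6 = -7/6 kN
  R_B = -M₀/L = -(-7)/6 = 7/6 kN
Load 4 — applied couple M₀=6 kN·m at a=2 m (b=L-a=4):
  R_A = M₀/L = 6/6 = 1 kN
  R_B = -M₀/L = -6/6 = -1 kN
Superposition: R_A = 106/3 kN, R_B = 92/3 kN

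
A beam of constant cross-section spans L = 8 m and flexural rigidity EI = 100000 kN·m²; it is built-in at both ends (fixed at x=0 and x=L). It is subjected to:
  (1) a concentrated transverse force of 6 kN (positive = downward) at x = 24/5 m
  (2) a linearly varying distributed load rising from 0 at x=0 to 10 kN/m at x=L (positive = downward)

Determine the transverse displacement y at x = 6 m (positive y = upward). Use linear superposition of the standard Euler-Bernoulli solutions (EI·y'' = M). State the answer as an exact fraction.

Load 1 — point force P=6 kN at a=24/5 m (b=L-a=16/5):
  y_1 = -Pa²(L-x)²(3bL-(3b+a)(L-x))/(6L³EI)  [x>a] = -6·(24/5)²·(8-6)²·(3·(16/5)·8-(3·(16/5)+(24/5))·(8-6))/(6·8³·100000) = -27/312500 m
Load 2 — triangular load w₀=10 kN/m (0→w₀ over full span):
  y_2 = -w₀x²(L-x)²(x+2L)/(120LEI) = -10·6²·(8-6)²·(6+2·8)/(120·8·100000) = -33/100000 m
Superposition: y = Σ y_i = -1041/2500000 m ≈ -0.000416 m

y(6) = -1041/2500000 m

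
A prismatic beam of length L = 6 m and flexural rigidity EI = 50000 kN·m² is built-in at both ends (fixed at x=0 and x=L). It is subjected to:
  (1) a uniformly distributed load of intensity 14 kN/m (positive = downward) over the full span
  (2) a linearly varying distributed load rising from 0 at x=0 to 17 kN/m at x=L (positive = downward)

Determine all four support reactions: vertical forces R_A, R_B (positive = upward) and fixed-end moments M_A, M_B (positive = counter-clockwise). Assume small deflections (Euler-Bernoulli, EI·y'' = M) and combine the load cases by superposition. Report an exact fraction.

R_A = 573/10 kN, M_A = 312/5 kN·m, R_B = 777/10 kN, M_B = -363/5 kN·m

Load 1 — uniform load w=14 kN/m over full span:
  R_A = wL/2 = 14·6/2 = 42 kN
  M_A = wL²/12 = 14·6²/12 = 42 kN·m
  R_B = wL/2 = 14·6/2 = 42 kN
  M_B = -wL²/12 = -14·6²/12 = -42 kN·m
Load 2 — triangular load w₀=17 kN/m (0→w₀ over full span):
  R_A = 3w₀L/20 = 3·17·6/20 = 153/10 kN
  M_A = w₀L²/30 = 17·6²/30 = 102/5 kN·m
  R_B = 7w₀L/20 = 7·17·6/20 = 357/10 kN
  M_B = -w₀L²/20 = -17·6²/20 = -153/5 kN·m
Superposition: R_A = 573/10 kN, M_A = 312/5 kN·m, R_B = 777/10 kN, M_B = -363/5 kN·m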